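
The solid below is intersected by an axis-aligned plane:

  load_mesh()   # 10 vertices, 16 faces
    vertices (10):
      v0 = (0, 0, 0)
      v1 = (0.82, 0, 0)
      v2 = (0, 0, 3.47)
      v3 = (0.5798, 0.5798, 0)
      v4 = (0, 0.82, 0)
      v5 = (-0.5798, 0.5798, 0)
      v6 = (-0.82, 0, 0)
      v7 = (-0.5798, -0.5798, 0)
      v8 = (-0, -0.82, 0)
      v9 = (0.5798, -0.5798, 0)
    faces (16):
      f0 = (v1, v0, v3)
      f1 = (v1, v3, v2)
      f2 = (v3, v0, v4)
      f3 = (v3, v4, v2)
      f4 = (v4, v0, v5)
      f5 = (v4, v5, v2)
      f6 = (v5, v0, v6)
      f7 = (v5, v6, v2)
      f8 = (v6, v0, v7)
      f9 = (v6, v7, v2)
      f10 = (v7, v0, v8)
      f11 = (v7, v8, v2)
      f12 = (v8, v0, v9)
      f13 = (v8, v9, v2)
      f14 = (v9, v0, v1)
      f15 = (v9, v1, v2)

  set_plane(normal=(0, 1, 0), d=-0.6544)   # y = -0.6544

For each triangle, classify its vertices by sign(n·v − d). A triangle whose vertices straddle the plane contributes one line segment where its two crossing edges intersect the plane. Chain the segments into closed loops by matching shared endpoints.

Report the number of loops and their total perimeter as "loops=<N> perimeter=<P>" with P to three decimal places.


Straddling triangles (4 of 16):
  (v7,v0,v8) [++-] → (0, -0.6544, 0)–(-0.399729, -0.6544, 0)  len=0.3997
  (v7,v8,v2) [+-+] → (-0.399729, -0.6544, 0)–(0, -0.6544, 0.700771)  len=0.8068
  (v8,v0,v9) [-++] → (0, -0.6544, 0)–(0.399729, -0.6544, 0)  len=0.3997
  (v8,v9,v2) [-++] → (0.399729, -0.6544, 0)–(0, -0.6544, 0.700771)  len=0.8068

Chained into 1 loop(s):
  loop 1: 4 segments, perimeter = 2.4130
Total perimeter = 2.413

loops=1 perimeter=2.413


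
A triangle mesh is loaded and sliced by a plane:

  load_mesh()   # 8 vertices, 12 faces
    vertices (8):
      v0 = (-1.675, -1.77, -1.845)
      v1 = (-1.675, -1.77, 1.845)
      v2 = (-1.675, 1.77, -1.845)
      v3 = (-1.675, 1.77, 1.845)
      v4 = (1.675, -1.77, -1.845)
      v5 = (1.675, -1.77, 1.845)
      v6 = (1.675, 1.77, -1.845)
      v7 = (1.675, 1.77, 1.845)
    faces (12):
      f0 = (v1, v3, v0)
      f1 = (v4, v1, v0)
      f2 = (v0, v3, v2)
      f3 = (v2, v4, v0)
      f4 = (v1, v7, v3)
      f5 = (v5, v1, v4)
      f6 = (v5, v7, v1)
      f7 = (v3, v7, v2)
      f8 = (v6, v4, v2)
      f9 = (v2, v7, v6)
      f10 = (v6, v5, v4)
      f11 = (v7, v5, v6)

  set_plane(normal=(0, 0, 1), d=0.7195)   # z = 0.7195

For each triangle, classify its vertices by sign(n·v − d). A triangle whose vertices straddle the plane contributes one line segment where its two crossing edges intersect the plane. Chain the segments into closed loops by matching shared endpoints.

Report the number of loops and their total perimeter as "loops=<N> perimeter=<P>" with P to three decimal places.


loops=1 perimeter=13.780

Straddling triangles (8 of 12):
  (v1,v3,v0) [++-] → (-1.675, 0.690252, 0.7195)–(-1.675, -1.77, 0.7195)  len=2.4603
  (v4,v1,v0) [-+-] → (-0.653205, -1.77, 0.7195)–(-1.675, -1.77, 0.7195)  len=1.0218
  (v0,v3,v2) [-+-] → (-1.675, 0.690252, 0.7195)–(-1.675, 1.77, 0.7195)  len=1.0797
  (v5,v1,v4) [++-] → (-0.653205, -1.77, 0.7195)–(1.675, -1.77, 0.7195)  len=2.3282
  (v3,v7,v2) [++-] → (0.653205, 1.77, 0.7195)–(-1.675, 1.77, 0.7195)  len=2.3282
  (v2,v7,v6) [-+-] → (0.653205, 1.77, 0.7195)–(1.675, 1.77, 0.7195)  len=1.0218
  (v6,v5,v4) [-+-] → (1.675, -0.690252, 0.7195)–(1.675, -1.77, 0.7195)  len=1.0797
  (v7,v5,v6) [++-] → (1.675, -0.690252, 0.7195)–(1.675, 1.77, 0.7195)  len=2.4603

Chained into 1 loop(s):
  loop 1: 8 segments, perimeter = 13.7800
Total perimeter = 13.780


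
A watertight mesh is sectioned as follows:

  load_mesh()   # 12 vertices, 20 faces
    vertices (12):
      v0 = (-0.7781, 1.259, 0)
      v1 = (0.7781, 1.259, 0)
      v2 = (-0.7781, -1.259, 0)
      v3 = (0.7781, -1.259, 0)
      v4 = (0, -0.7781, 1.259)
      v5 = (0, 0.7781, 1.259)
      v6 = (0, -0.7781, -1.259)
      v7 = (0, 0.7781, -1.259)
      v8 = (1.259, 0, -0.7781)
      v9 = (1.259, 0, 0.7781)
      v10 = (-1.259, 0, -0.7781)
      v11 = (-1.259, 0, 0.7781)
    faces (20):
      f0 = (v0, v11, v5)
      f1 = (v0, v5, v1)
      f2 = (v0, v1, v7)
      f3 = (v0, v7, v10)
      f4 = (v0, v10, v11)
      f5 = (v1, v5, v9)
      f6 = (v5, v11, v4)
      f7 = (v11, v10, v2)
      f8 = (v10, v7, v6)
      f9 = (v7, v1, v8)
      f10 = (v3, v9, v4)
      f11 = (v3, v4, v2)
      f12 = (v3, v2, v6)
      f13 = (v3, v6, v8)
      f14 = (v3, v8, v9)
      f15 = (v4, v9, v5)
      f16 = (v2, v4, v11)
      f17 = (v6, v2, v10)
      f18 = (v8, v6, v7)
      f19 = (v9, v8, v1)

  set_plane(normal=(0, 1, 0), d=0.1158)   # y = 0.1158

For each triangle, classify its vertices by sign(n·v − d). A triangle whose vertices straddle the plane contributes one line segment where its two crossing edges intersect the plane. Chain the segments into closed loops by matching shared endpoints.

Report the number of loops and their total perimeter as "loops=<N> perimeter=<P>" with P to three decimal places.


loops=1 perimeter=8.224

Straddling triangles (10 of 20):
  (v0,v11,v5) [+-+] → (-1.21477, 0.1158, 0.706532)–(-1.07163, 0.1158, 0.849669)  len=0.2024
  (v0,v7,v10) [++-] → (-1.07163, 0.1158, -0.849669)–(-1.21477, 0.1158, -0.706532)  len=0.2024
  (v0,v10,v11) [+--] → (-1.21477, 0.1158, -0.706532)–(-1.21477, 0.1158, 0.706532)  len=1.4131
  (v1,v5,v9) [++-] → (1.07163, 0.1158, 0.849669)–(1.21477, 0.1158, 0.706532)  len=0.2024
  (v5,v11,v4) [+--] → (-1.07163, 0.1158, 0.849669)–(0, 0.1158, 1.259)  len=1.1471
  (v10,v7,v6) [-+-] → (-1.07163, 0.1158, -0.849669)–(0, 0.1158, -1.259)  len=1.1471
  (v7,v1,v8) [++-] → (1.21477, 0.1158, -0.706532)–(1.07163, 0.1158, -0.849669)  len=0.2024
  (v4,v9,v5) [--+] → (1.07163, 0.1158, 0.849669)–(0, 0.1158, 1.259)  len=1.1471
  (v8,v6,v7) [--+] → (0, 0.1158, -1.259)–(1.07163, 0.1158, -0.849669)  len=1.1471
  (v9,v8,v1) [--+] → (1.21477, 0.1158, -0.706532)–(1.21477, 0.1158, 0.706532)  len=1.4131

Chained into 1 loop(s):
  loop 1: 10 segments, perimeter = 8.2244
Total perimeter = 8.224


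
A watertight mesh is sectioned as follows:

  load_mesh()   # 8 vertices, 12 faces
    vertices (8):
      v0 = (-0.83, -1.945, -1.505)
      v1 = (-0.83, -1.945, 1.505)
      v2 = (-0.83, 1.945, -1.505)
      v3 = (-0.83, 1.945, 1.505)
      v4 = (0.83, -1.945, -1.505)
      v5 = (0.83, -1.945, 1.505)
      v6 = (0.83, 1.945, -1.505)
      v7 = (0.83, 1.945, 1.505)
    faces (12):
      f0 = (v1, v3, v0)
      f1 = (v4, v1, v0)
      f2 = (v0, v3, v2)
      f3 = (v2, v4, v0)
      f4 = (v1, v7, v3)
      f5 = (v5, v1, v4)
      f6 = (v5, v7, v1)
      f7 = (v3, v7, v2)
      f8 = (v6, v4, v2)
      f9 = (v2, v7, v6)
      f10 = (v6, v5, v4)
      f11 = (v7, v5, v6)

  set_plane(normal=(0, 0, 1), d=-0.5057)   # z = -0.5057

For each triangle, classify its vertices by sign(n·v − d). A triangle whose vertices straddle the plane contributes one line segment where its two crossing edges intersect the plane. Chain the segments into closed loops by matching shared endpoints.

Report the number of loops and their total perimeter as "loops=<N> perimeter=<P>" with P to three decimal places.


Straddling triangles (8 of 12):
  (v1,v3,v0) [++-] → (-0.83, -0.653546, -0.5057)–(-0.83, -1.945, -0.5057)  len=1.2915
  (v4,v1,v0) [-+-] → (0.278891, -1.945, -0.5057)–(-0.83, -1.945, -0.5057)  len=1.1089
  (v0,v3,v2) [-+-] → (-0.83, -0.653546, -0.5057)–(-0.83, 1.945, -0.5057)  len=2.5985
  (v5,v1,v4) [++-] → (0.278891, -1.945, -0.5057)–(0.83, -1.945, -0.5057)  len=0.5511
  (v3,v7,v2) [++-] → (-0.278891, 1.945, -0.5057)–(-0.83, 1.945, -0.5057)  len=0.5511
  (v2,v7,v6) [-+-] → (-0.278891, 1.945, -0.5057)–(0.83, 1.945, -0.5057)  len=1.1089
  (v6,v5,v4) [-+-] → (0.83, 0.653546, -0.5057)–(0.83, -1.945, -0.5057)  len=2.5985
  (v7,v5,v6) [++-] → (0.83, 0.653546, -0.5057)–(0.83, 1.945, -0.5057)  len=1.2915

Chained into 1 loop(s):
  loop 1: 8 segments, perimeter = 11.1000
Total perimeter = 11.100

loops=1 perimeter=11.100


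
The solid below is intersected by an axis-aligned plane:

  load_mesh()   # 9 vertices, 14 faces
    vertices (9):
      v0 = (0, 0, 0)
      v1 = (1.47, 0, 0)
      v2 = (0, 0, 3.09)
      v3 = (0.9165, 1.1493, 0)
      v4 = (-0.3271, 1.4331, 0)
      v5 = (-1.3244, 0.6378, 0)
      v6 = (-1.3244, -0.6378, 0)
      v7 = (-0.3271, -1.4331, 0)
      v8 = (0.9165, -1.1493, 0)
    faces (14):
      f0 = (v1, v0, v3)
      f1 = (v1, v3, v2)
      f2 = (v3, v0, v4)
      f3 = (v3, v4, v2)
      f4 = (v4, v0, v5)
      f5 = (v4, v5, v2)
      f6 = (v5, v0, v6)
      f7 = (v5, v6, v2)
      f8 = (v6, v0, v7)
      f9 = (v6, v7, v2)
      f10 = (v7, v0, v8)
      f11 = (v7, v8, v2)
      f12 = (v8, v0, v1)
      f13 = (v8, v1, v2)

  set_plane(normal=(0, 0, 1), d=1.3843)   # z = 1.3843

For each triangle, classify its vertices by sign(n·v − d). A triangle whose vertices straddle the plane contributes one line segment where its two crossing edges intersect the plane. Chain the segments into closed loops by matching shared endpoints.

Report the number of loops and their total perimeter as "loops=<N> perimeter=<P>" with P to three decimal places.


loops=1 perimeter=4.929

Straddling triangles (7 of 14):
  (v1,v3,v2) [--+] → (0.505914, 0.634421, 1.3843)–(0.81145, 0, 1.3843)  len=0.7042
  (v3,v4,v2) [--+] → (-0.180561, 0.79108, 1.3843)–(0.505914, 0.634421, 1.3843)  len=0.7041
  (v4,v5,v2) [--+] → (-0.731077, 0.35207, 1.3843)–(-0.180561, 0.79108, 1.3843)  len=0.7041
  (v5,v6,v2) [--+] → (-0.731077, -0.35207, 1.3843)–(-0.731077, 0.35207, 1.3843)  len=0.7041
  (v6,v7,v2) [--+] → (-0.180561, -0.79108, 1.3843)–(-0.731077, -0.35207, 1.3843)  len=0.7041
  (v7,v8,v2) [--+] → (0.505914, -0.634421, 1.3843)–(-0.180561, -0.79108, 1.3843)  len=0.7041
  (v8,v1,v2) [--+] → (0.81145, 0, 1.3843)–(0.505914, -0.634421, 1.3843)  len=0.7042

Chained into 1 loop(s):
  loop 1: 7 segments, perimeter = 4.9290
Total perimeter = 4.929


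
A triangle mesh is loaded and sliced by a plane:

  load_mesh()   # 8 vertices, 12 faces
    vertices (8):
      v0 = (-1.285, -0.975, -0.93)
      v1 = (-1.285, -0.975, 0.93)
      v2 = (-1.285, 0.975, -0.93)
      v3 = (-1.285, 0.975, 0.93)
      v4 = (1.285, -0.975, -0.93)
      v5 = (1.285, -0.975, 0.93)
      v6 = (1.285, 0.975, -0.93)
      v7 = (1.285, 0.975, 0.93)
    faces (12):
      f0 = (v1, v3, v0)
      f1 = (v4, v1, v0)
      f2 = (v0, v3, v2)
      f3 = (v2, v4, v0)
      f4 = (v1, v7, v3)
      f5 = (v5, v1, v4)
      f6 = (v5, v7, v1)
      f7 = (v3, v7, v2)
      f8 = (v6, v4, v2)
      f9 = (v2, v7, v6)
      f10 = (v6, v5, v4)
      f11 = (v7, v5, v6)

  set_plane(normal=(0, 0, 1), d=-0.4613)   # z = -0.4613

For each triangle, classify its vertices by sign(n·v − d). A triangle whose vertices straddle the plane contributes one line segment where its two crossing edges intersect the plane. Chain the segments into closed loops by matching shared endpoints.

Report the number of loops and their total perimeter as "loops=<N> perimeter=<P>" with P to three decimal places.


Straddling triangles (8 of 12):
  (v1,v3,v0) [++-] → (-1.285, -0.483621, -0.4613)–(-1.285, -0.975, -0.4613)  len=0.4914
  (v4,v1,v0) [-+-] → (0.637388, -0.975, -0.4613)–(-1.285, -0.975, -0.4613)  len=1.9224
  (v0,v3,v2) [-+-] → (-1.285, -0.483621, -0.4613)–(-1.285, 0.975, -0.4613)  len=1.4586
  (v5,v1,v4) [++-] → (0.637388, -0.975, -0.4613)–(1.285, -0.975, -0.4613)  len=0.6476
  (v3,v7,v2) [++-] → (-0.637388, 0.975, -0.4613)–(-1.285, 0.975, -0.4613)  len=0.6476
  (v2,v7,v6) [-+-] → (-0.637388, 0.975, -0.4613)–(1.285, 0.975, -0.4613)  len=1.9224
  (v6,v5,v4) [-+-] → (1.285, 0.483621, -0.4613)–(1.285, -0.975, -0.4613)  len=1.4586
  (v7,v5,v6) [++-] → (1.285, 0.483621, -0.4613)–(1.285, 0.975, -0.4613)  len=0.4914

Chained into 1 loop(s):
  loop 1: 8 segments, perimeter = 9.0400
Total perimeter = 9.040

loops=1 perimeter=9.040


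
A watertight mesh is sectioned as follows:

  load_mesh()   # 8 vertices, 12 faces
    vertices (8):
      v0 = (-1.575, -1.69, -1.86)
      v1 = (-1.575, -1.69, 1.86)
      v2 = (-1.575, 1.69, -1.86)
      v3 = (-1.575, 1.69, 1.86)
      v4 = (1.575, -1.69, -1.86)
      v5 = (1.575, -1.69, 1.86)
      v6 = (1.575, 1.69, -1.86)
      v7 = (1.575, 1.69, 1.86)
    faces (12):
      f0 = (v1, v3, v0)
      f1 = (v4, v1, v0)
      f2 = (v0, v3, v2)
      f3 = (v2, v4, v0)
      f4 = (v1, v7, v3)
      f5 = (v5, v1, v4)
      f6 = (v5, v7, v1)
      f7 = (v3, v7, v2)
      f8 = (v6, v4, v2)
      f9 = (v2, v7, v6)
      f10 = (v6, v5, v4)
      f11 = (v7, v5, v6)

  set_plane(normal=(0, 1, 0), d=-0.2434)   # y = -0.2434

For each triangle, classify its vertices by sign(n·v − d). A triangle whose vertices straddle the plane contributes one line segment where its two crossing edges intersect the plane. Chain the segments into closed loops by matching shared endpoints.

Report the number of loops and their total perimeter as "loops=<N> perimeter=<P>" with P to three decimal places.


Straddling triangles (8 of 12):
  (v1,v3,v0) [-+-] → (-1.575, -0.2434, 1.86)–(-1.575, -0.2434, -0.267884)  len=2.1279
  (v0,v3,v2) [-++] → (-1.575, -0.2434, -0.267884)–(-1.575, -0.2434, -1.86)  len=1.5921
  (v2,v4,v0) [+--] → (0.226837, -0.2434, -1.86)–(-1.575, -0.2434, -1.86)  len=1.8018
  (v1,v7,v3) [-++] → (-0.226837, -0.2434, 1.86)–(-1.575, -0.2434, 1.86)  len=1.3482
  (v5,v7,v1) [-+-] → (1.575, -0.2434, 1.86)–(-0.226837, -0.2434, 1.86)  len=1.8018
  (v6,v4,v2) [+-+] → (1.575, -0.2434, -1.86)–(0.226837, -0.2434, -1.86)  len=1.3482
  (v6,v5,v4) [+--] → (1.575, -0.2434, 0.267884)–(1.575, -0.2434, -1.86)  len=2.1279
  (v7,v5,v6) [+-+] → (1.575, -0.2434, 1.86)–(1.575, -0.2434, 0.267884)  len=1.5921

Chained into 1 loop(s):
  loop 1: 8 segments, perimeter = 13.7400
Total perimeter = 13.740

loops=1 perimeter=13.740


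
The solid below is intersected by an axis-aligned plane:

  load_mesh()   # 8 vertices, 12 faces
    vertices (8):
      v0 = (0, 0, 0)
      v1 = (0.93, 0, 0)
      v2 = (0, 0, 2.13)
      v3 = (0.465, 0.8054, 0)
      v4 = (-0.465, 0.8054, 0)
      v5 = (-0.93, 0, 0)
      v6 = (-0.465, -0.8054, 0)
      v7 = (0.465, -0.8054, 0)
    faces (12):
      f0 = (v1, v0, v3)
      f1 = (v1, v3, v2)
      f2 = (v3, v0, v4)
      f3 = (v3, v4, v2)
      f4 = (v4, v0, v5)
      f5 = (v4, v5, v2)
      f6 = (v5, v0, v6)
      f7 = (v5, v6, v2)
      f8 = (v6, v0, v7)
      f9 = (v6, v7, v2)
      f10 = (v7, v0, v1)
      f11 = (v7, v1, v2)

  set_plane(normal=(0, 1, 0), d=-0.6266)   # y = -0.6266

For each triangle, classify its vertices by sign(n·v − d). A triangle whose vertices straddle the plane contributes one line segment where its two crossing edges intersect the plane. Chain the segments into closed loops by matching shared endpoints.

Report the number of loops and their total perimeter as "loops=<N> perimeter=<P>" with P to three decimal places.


loops=1 perimeter=2.892

Straddling triangles (6 of 12):
  (v5,v0,v6) [++-] → (-0.361769, -0.6266, 0)–(-0.568231, -0.6266, 0)  len=0.2065
  (v5,v6,v2) [+-+] → (-0.568231, -0.6266, 0)–(-0.361769, -0.6266, 0.472863)  len=0.5160
  (v6,v0,v7) [-+-] → (-0.361769, -0.6266, 0)–(0.361769, -0.6266, 0)  len=0.7235
  (v6,v7,v2) [--+] → (0.361769, -0.6266, 0.472863)–(-0.361769, -0.6266, 0.472863)  len=0.7235
  (v7,v0,v1) [-++] → (0.361769, -0.6266, 0)–(0.568231, -0.6266, 0)  len=0.2065
  (v7,v1,v2) [-++] → (0.568231, -0.6266, 0)–(0.361769, -0.6266, 0.472863)  len=0.5160

Chained into 1 loop(s):
  loop 1: 6 segments, perimeter = 2.8919
Total perimeter = 2.892


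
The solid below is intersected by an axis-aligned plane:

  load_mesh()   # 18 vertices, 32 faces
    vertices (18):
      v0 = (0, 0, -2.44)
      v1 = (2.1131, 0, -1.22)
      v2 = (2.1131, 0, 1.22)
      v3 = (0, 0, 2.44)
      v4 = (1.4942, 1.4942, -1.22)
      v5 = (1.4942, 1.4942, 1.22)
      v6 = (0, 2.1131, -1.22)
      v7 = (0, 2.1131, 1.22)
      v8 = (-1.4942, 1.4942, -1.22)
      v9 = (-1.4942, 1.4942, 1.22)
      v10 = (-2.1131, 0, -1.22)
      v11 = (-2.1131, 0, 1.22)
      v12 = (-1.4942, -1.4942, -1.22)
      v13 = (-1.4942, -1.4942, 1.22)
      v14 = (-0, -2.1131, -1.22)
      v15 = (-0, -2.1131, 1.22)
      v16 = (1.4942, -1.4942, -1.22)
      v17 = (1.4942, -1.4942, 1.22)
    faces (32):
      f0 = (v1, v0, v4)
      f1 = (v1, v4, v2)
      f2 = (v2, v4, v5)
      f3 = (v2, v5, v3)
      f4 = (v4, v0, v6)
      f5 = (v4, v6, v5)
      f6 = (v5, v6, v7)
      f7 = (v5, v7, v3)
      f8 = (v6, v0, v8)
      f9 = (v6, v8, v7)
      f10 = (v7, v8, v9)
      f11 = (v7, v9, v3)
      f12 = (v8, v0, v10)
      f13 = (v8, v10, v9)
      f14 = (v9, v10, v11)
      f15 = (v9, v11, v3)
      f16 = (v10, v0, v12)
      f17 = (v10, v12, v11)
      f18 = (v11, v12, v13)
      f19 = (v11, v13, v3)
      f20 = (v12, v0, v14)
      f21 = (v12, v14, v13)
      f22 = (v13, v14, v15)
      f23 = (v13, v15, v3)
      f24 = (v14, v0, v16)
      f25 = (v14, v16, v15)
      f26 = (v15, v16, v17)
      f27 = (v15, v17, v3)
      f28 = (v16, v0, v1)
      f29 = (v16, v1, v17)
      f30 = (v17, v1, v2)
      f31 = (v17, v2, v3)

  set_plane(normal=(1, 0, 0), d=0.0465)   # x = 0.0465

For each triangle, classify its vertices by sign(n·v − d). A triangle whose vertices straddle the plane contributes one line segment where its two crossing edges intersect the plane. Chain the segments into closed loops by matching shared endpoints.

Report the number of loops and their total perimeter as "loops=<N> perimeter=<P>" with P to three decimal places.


loops=1 perimeter=14.528

Straddling triangles (12 of 32):
  (v1,v0,v4) [+-+] → (0.0465, 0, -2.41315)–(0.0465, 0.0465, -2.40203)  len=0.0478
  (v2,v5,v3) [++-] → (0.0465, 0.0465, 2.40203)–(0.0465, 0, 2.41315)  len=0.0478
  (v4,v0,v6) [+--] → (0.0465, 0.0465, -2.40203)–(0.0465, 2.09384, -1.22)  len=2.3641
  (v4,v6,v5) [+-+] → (0.0465, 2.09384, -1.22)–(0.0465, 2.09384, -1.14407)  len=0.0759
  (v5,v6,v7) [+--] → (0.0465, 2.09384, -1.14407)–(0.0465, 2.09384, 1.22)  len=2.3641
  (v5,v7,v3) [+--] → (0.0465, 2.09384, 1.22)–(0.0465, 0.0465, 2.40203)  len=2.3641
  (v14,v0,v16) [--+] → (0.0465, -0.0465, -2.40203)–(0.0465, -2.09384, -1.22)  len=2.3641
  (v14,v16,v15) [-+-] → (0.0465, -2.09384, -1.22)–(0.0465, -2.09384, 1.14407)  len=2.3641
  (v15,v16,v17) [-++] → (0.0465, -2.09384, 1.14407)–(0.0465, -2.09384, 1.22)  len=0.0759
  (v15,v17,v3) [-+-] → (0.0465, -2.09384, 1.22)–(0.0465, -0.0465, 2.40203)  len=2.3641
  (v16,v0,v1) [+-+] → (0.0465, -0.0465, -2.40203)–(0.0465, 0, -2.41315)  len=0.0478
  (v17,v2,v3) [++-] → (0.0465, 0, 2.41315)–(0.0465, -0.0465, 2.40203)  len=0.0478

Chained into 1 loop(s):
  loop 1: 12 segments, perimeter = 14.5275
Total perimeter = 14.528


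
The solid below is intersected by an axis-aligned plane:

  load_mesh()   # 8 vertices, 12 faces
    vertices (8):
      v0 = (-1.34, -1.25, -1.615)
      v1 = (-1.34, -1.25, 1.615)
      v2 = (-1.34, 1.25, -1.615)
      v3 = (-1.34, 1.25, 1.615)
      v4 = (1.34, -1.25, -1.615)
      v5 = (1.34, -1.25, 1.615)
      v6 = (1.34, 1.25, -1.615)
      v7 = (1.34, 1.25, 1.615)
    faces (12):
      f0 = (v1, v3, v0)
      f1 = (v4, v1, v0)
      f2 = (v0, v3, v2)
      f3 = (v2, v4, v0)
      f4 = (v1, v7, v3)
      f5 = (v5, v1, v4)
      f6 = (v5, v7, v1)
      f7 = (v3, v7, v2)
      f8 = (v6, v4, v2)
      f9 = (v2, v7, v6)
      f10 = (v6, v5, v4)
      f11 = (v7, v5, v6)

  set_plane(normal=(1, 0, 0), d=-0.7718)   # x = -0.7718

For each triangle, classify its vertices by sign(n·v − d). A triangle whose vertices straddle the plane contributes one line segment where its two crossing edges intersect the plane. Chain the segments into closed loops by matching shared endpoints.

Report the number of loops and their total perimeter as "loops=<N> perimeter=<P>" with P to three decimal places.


Straddling triangles (8 of 12):
  (v4,v1,v0) [+--] → (-0.7718, -1.25, 0.930192)–(-0.7718, -1.25, -1.615)  len=2.5452
  (v2,v4,v0) [-+-] → (-0.7718, 0.719963, -1.615)–(-0.7718, -1.25, -1.615)  len=1.9700
  (v1,v7,v3) [-+-] → (-0.7718, -0.719963, 1.615)–(-0.7718, 1.25, 1.615)  len=1.9700
  (v5,v1,v4) [+-+] → (-0.7718, -1.25, 1.615)–(-0.7718, -1.25, 0.930192)  len=0.6848
  (v5,v7,v1) [++-] → (-0.7718, -0.719963, 1.615)–(-0.7718, -1.25, 1.615)  len=0.5300
  (v3,v7,v2) [-+-] → (-0.7718, 1.25, 1.615)–(-0.7718, 1.25, -0.930192)  len=2.5452
  (v6,v4,v2) [++-] → (-0.7718, 0.719963, -1.615)–(-0.7718, 1.25, -1.615)  len=0.5300
  (v2,v7,v6) [-++] → (-0.7718, 1.25, -0.930192)–(-0.7718, 1.25, -1.615)  len=0.6848

Chained into 1 loop(s):
  loop 1: 8 segments, perimeter = 11.4600
Total perimeter = 11.460

loops=1 perimeter=11.460


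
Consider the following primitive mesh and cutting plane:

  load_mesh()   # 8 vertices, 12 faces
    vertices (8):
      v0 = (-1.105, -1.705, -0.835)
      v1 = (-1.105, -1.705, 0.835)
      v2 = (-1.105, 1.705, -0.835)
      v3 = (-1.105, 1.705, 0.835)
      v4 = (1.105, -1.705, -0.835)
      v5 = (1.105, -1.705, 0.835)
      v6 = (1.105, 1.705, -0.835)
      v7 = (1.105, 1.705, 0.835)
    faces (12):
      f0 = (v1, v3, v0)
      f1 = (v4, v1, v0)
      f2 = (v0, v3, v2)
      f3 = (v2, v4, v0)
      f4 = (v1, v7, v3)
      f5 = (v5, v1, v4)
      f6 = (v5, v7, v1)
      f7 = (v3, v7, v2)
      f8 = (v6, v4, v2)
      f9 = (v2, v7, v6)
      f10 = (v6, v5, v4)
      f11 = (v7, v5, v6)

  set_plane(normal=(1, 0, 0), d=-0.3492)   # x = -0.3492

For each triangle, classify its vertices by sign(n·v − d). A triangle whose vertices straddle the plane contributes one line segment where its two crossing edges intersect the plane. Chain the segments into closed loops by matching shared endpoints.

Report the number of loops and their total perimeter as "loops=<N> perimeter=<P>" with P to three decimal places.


loops=1 perimeter=10.160

Straddling triangles (8 of 12):
  (v4,v1,v0) [+--] → (-0.3492, -1.705, 0.263875)–(-0.3492, -1.705, -0.835)  len=1.0989
  (v2,v4,v0) [-+-] → (-0.3492, 0.538811, -0.835)–(-0.3492, -1.705, -0.835)  len=2.2438
  (v1,v7,v3) [-+-] → (-0.3492, -0.538811, 0.835)–(-0.3492, 1.705, 0.835)  len=2.2438
  (v5,v1,v4) [+-+] → (-0.3492, -1.705, 0.835)–(-0.3492, -1.705, 0.263875)  len=0.5711
  (v5,v7,v1) [++-] → (-0.3492, -0.538811, 0.835)–(-0.3492, -1.705, 0.835)  len=1.1662
  (v3,v7,v2) [-+-] → (-0.3492, 1.705, 0.835)–(-0.3492, 1.705, -0.263875)  len=1.0989
  (v6,v4,v2) [++-] → (-0.3492, 0.538811, -0.835)–(-0.3492, 1.705, -0.835)  len=1.1662
  (v2,v7,v6) [-++] → (-0.3492, 1.705, -0.263875)–(-0.3492, 1.705, -0.835)  len=0.5711

Chained into 1 loop(s):
  loop 1: 8 segments, perimeter = 10.1600
Total perimeter = 10.160


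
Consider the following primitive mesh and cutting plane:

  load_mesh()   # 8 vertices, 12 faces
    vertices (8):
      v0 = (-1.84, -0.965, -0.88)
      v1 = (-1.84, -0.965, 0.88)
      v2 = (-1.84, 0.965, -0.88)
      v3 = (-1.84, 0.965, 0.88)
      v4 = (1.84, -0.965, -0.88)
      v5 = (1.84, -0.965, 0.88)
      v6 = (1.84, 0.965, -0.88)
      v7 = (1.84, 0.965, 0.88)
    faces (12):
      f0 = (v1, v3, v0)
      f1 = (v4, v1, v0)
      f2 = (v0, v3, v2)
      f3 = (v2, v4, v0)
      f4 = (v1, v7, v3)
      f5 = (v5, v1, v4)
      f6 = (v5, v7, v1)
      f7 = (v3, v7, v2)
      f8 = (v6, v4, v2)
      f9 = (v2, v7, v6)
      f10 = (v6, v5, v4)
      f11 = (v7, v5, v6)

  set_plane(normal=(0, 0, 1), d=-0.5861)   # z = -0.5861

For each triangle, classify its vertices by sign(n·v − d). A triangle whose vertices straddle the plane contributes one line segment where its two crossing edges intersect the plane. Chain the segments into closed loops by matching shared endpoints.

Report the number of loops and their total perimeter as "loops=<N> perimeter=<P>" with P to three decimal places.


loops=1 perimeter=11.220

Straddling triangles (8 of 12):
  (v1,v3,v0) [++-] → (-1.84, -0.642712, -0.5861)–(-1.84, -0.965, -0.5861)  len=0.3223
  (v4,v1,v0) [-+-] → (1.22548, -0.965, -0.5861)–(-1.84, -0.965, -0.5861)  len=3.0655
  (v0,v3,v2) [-+-] → (-1.84, -0.642712, -0.5861)–(-1.84, 0.965, -0.5861)  len=1.6077
  (v5,v1,v4) [++-] → (1.22548, -0.965, -0.5861)–(1.84, -0.965, -0.5861)  len=0.6145
  (v3,v7,v2) [++-] → (-1.22548, 0.965, -0.5861)–(-1.84, 0.965, -0.5861)  len=0.6145
  (v2,v7,v6) [-+-] → (-1.22548, 0.965, -0.5861)–(1.84, 0.965, -0.5861)  len=3.0655
  (v6,v5,v4) [-+-] → (1.84, 0.642712, -0.5861)–(1.84, -0.965, -0.5861)  len=1.6077
  (v7,v5,v6) [++-] → (1.84, 0.642712, -0.5861)–(1.84, 0.965, -0.5861)  len=0.3223

Chained into 1 loop(s):
  loop 1: 8 segments, perimeter = 11.2200
Total perimeter = 11.220


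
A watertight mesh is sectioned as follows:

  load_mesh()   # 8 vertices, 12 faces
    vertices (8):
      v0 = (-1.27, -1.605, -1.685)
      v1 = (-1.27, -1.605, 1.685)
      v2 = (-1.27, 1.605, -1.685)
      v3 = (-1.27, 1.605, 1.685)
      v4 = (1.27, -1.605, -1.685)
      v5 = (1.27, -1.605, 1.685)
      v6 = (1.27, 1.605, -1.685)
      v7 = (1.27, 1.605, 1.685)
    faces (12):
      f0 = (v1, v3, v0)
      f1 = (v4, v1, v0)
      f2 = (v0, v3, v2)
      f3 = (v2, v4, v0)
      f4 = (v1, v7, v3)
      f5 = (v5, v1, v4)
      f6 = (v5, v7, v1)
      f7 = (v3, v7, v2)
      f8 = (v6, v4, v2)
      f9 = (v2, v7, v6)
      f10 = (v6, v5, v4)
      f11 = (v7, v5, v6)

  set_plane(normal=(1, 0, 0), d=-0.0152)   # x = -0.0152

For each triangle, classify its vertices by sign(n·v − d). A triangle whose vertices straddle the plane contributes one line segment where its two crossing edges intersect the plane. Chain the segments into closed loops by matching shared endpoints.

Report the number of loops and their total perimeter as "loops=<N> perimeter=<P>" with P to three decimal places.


Straddling triangles (8 of 12):
  (v4,v1,v0) [+--] → (-0.0152, -1.605, 0.0201669)–(-0.0152, -1.605, -1.685)  len=1.7052
  (v2,v4,v0) [-+-] → (-0.0152, 0.0192094, -1.685)–(-0.0152, -1.605, -1.685)  len=1.6242
  (v1,v7,v3) [-+-] → (-0.0152, -0.0192094, 1.685)–(-0.0152, 1.605, 1.685)  len=1.6242
  (v5,v1,v4) [+-+] → (-0.0152, -1.605, 1.685)–(-0.0152, -1.605, 0.0201669)  len=1.6648
  (v5,v7,v1) [++-] → (-0.0152, -0.0192094, 1.685)–(-0.0152, -1.605, 1.685)  len=1.5858
  (v3,v7,v2) [-+-] → (-0.0152, 1.605, 1.685)–(-0.0152, 1.605, -0.0201669)  len=1.7052
  (v6,v4,v2) [++-] → (-0.0152, 0.0192094, -1.685)–(-0.0152, 1.605, -1.685)  len=1.5858
  (v2,v7,v6) [-++] → (-0.0152, 1.605, -0.0201669)–(-0.0152, 1.605, -1.685)  len=1.6648

Chained into 1 loop(s):
  loop 1: 8 segments, perimeter = 13.1600
Total perimeter = 13.160

loops=1 perimeter=13.160


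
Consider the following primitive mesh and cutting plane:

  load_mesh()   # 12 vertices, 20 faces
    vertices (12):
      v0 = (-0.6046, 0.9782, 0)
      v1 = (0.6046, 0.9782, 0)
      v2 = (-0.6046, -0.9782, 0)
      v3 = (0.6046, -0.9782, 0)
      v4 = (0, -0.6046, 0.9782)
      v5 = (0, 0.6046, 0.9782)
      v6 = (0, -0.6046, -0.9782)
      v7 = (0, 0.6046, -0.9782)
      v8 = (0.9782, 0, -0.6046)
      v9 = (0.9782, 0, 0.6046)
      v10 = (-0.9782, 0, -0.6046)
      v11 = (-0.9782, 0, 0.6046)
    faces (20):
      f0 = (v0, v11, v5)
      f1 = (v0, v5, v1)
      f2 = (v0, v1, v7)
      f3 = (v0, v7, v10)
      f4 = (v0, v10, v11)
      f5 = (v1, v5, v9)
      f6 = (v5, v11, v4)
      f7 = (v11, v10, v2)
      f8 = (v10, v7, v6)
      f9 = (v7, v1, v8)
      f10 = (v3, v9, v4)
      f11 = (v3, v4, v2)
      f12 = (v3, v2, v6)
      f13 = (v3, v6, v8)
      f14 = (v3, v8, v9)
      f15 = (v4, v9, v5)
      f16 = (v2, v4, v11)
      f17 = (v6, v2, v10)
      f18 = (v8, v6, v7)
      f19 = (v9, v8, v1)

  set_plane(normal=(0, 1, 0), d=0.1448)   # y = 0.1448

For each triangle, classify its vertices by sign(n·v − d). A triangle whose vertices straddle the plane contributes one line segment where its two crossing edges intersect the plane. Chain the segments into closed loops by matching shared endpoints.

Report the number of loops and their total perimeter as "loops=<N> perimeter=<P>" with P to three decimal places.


Straddling triangles (10 of 20):
  (v0,v11,v5) [+-+] → (-0.922897, 0.1448, 0.515103)–(-0.743924, 0.1448, 0.694076)  len=0.2531
  (v0,v7,v10) [++-] → (-0.743924, 0.1448, -0.694076)–(-0.922897, 0.1448, -0.515103)  len=0.2531
  (v0,v10,v11) [+--] → (-0.922897, 0.1448, -0.515103)–(-0.922897, 0.1448, 0.515103)  len=1.0302
  (v1,v5,v9) [++-] → (0.743924, 0.1448, 0.694076)–(0.922897, 0.1448, 0.515103)  len=0.2531
  (v5,v11,v4) [+--] → (-0.743924, 0.1448, 0.694076)–(0, 0.1448, 0.9782)  len=0.7963
  (v10,v7,v6) [-+-] → (-0.743924, 0.1448, -0.694076)–(0, 0.1448, -0.9782)  len=0.7963
  (v7,v1,v8) [++-] → (0.922897, 0.1448, -0.515103)–(0.743924, 0.1448, -0.694076)  len=0.2531
  (v4,v9,v5) [--+] → (0.743924, 0.1448, 0.694076)–(0, 0.1448, 0.9782)  len=0.7963
  (v8,v6,v7) [--+] → (0, 0.1448, -0.9782)–(0.743924, 0.1448, -0.694076)  len=0.7963
  (v9,v8,v1) [--+] → (0.922897, 0.1448, -0.515103)–(0.922897, 0.1448, 0.515103)  len=1.0302

Chained into 1 loop(s):
  loop 1: 10 segments, perimeter = 6.2582
Total perimeter = 6.258

loops=1 perimeter=6.258


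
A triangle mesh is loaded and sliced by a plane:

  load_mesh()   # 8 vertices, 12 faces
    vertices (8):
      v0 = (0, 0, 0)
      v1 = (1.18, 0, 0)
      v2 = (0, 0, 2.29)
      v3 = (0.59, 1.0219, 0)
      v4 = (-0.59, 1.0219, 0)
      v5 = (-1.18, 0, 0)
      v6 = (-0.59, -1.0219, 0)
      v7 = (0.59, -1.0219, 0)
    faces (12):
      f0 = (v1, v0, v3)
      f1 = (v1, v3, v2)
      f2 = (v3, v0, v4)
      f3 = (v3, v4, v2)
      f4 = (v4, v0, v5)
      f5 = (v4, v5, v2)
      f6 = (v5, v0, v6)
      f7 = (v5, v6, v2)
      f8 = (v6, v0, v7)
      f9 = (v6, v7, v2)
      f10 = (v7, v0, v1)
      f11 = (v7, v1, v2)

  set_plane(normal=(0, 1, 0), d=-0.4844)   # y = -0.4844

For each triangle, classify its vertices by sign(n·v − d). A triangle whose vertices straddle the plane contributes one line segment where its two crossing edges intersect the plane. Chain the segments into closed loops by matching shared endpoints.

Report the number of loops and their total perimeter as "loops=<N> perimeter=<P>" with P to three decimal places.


Straddling triangles (6 of 12):
  (v5,v0,v6) [++-] → (-0.279671, -0.4844, 0)–(-0.900329, -0.4844, 0)  len=0.6207
  (v5,v6,v2) [+-+] → (-0.900329, -0.4844, 0)–(-0.279671, -0.4844, 1.2045)  len=1.3550
  (v6,v0,v7) [-+-] → (-0.279671, -0.4844, 0)–(0.279671, -0.4844, 0)  len=0.5593
  (v6,v7,v2) [--+] → (0.279671, -0.4844, 1.2045)–(-0.279671, -0.4844, 1.2045)  len=0.5593
  (v7,v0,v1) [-++] → (0.279671, -0.4844, 0)–(0.900329, -0.4844, 0)  len=0.6207
  (v7,v1,v2) [-++] → (0.900329, -0.4844, 0)–(0.279671, -0.4844, 1.2045)  len=1.3550

Chained into 1 loop(s):
  loop 1: 6 segments, perimeter = 5.0700
Total perimeter = 5.070

loops=1 perimeter=5.070


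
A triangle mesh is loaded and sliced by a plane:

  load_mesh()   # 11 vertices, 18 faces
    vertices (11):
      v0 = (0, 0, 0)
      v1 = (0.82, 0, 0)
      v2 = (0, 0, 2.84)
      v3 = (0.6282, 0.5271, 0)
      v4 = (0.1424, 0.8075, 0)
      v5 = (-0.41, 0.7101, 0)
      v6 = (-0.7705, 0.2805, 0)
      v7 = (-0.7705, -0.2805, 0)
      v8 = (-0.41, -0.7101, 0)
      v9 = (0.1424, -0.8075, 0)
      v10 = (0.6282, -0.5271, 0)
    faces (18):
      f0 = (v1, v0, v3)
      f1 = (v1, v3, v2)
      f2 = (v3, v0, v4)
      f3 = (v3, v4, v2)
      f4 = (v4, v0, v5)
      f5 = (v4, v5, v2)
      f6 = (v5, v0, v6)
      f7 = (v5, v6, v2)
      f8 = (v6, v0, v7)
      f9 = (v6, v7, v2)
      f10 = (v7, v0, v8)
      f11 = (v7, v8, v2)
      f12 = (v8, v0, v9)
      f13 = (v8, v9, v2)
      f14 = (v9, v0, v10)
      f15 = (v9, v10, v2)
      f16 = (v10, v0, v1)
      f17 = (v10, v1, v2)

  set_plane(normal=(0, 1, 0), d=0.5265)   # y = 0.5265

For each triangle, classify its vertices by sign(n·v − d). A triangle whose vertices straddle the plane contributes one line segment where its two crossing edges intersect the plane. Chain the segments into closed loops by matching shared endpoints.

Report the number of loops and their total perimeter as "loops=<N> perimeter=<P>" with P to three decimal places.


loops=1 perimeter=3.567

Straddling triangles (8 of 18):
  (v1,v0,v3) [--+] → (0.627485, 0.5265, 0)–(0.628418, 0.5265, 0)  len=0.0009
  (v1,v3,v2) [-+-] → (0.628418, 0.5265, 0)–(0.627485, 0.5265, 0.00323278)  len=0.0034
  (v3,v0,v4) [+-+] → (0.627485, 0.5265, 0)–(0.0928466, 0.5265, 0)  len=0.5346
  (v3,v4,v2) [++-] → (0.0928466, 0.5265, 0.988285)–(0.627485, 0.5265, 0.00323278)  len=1.1208
  (v4,v0,v5) [+-+] → (0.0928466, 0.5265, 0)–(-0.303992, 0.5265, 0)  len=0.3968
  (v4,v5,v2) [++-] → (-0.303992, 0.5265, 0.734297)–(0.0928466, 0.5265, 0.988285)  len=0.4712
  (v5,v0,v6) [+--] → (-0.303992, 0.5265, 0)–(-0.564068, 0.5265, 0)  len=0.2601
  (v5,v6,v2) [+--] → (-0.564068, 0.5265, 0)–(-0.303992, 0.5265, 0.734297)  len=0.7790

Chained into 1 loop(s):
  loop 1: 8 segments, perimeter = 3.5668
Total perimeter = 3.567


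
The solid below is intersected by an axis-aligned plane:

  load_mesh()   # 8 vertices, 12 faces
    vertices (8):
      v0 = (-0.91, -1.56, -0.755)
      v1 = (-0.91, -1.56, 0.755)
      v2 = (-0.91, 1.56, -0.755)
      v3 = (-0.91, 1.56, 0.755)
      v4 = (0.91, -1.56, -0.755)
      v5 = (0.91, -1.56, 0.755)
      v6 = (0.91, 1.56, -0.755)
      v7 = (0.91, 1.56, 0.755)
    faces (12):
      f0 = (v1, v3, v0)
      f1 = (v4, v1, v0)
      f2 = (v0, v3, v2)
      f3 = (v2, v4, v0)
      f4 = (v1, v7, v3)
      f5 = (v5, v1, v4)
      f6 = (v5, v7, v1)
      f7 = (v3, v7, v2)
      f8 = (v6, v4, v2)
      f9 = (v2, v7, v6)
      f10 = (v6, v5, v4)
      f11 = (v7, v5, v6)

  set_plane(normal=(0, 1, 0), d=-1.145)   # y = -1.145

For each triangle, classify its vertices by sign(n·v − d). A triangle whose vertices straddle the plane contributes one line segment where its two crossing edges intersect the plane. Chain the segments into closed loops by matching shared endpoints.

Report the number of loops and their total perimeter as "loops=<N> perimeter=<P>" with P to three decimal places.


Straddling triangles (8 of 12):
  (v1,v3,v0) [-+-] → (-0.91, -1.145, 0.755)–(-0.91, -1.145, -0.554151)  len=1.3092
  (v0,v3,v2) [-++] → (-0.91, -1.145, -0.554151)–(-0.91, -1.145, -0.755)  len=0.2008
  (v2,v4,v0) [+--] → (0.667917, -1.145, -0.755)–(-0.91, -1.145, -0.755)  len=1.5779
  (v1,v7,v3) [-++] → (-0.667917, -1.145, 0.755)–(-0.91, -1.145, 0.755)  len=0.2421
  (v5,v7,v1) [-+-] → (0.91, -1.145, 0.755)–(-0.667917, -1.145, 0.755)  len=1.5779
  (v6,v4,v2) [+-+] → (0.91, -1.145, -0.755)–(0.667917, -1.145, -0.755)  len=0.2421
  (v6,v5,v4) [+--] → (0.91, -1.145, 0.554151)–(0.91, -1.145, -0.755)  len=1.3092
  (v7,v5,v6) [+-+] → (0.91, -1.145, 0.755)–(0.91, -1.145, 0.554151)  len=0.2008

Chained into 1 loop(s):
  loop 1: 8 segments, perimeter = 6.6600
Total perimeter = 6.660

loops=1 perimeter=6.660


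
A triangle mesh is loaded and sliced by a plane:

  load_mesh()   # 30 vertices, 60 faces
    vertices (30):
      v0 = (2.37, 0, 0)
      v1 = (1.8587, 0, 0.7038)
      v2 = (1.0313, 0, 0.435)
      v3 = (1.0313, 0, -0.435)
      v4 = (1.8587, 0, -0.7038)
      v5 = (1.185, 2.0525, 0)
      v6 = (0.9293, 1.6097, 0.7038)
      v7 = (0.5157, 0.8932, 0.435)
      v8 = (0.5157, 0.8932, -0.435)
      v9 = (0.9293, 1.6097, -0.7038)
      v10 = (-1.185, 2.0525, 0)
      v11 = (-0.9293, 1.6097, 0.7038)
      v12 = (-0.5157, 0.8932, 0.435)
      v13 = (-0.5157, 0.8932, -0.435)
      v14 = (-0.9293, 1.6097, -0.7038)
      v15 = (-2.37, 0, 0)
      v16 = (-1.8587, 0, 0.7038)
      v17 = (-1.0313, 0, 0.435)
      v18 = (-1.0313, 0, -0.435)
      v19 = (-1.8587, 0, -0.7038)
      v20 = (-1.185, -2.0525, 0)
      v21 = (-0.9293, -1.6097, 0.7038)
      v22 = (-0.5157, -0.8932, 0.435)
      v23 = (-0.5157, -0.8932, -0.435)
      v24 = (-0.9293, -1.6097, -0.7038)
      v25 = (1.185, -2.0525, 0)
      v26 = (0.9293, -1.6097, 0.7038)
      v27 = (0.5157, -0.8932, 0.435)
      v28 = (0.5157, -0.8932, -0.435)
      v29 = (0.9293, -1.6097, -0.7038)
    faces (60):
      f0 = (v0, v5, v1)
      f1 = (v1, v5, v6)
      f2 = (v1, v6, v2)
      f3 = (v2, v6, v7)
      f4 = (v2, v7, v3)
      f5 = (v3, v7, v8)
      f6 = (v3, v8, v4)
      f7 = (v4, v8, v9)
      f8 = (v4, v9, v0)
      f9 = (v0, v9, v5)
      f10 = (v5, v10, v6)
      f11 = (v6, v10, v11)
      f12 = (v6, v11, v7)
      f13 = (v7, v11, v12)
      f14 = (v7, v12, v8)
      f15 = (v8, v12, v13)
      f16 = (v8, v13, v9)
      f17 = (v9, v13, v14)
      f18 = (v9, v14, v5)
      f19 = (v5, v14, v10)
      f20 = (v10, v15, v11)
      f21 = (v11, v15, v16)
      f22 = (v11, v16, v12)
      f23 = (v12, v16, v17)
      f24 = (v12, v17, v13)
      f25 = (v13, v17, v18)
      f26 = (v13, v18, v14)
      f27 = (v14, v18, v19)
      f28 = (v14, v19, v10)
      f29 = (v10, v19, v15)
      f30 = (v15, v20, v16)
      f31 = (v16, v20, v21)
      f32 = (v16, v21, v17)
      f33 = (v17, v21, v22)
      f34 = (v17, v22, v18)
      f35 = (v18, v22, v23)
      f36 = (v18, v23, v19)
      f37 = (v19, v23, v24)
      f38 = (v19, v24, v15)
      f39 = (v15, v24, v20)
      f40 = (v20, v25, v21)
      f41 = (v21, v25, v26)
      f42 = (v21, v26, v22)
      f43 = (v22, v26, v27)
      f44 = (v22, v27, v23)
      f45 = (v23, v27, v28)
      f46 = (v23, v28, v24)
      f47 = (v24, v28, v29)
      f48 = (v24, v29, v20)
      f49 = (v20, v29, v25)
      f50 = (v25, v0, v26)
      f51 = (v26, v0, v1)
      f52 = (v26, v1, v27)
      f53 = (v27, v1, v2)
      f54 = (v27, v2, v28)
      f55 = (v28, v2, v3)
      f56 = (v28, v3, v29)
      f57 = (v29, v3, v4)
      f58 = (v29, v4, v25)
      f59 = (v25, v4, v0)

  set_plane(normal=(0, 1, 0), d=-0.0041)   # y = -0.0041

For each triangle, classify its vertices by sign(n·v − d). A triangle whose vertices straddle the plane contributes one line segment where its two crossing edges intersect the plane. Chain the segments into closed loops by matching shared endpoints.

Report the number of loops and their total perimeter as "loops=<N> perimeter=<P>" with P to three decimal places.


loops=2 perimeter=8.700

Straddling triangles (20 of 60):
  (v15,v20,v16) [+-+] → (-2.36763, -0.0041, 0)–(-1.85735, -0.0041, 0.702394)  len=0.8682
  (v16,v20,v21) [+--] → (-1.85735, -0.0041, 0.702394)–(-1.85633, -0.0041, 0.7038)  len=0.0017
  (v16,v21,v17) [+-+] → (-1.85633, -0.0041, 0.7038)–(-1.03104, -0.0041, 0.435685)  len=0.8678
  (v17,v21,v22) [+--] → (-1.03104, -0.0041, 0.435685)–(-1.02893, -0.0041, 0.435)  len=0.0022
  (v17,v22,v18) [+-+] → (-1.02893, -0.0041, 0.435)–(-1.02893, -0.0041, -0.431006)  len=0.8660
  (v18,v22,v23) [+--] → (-1.02893, -0.0041, -0.431006)–(-1.02893, -0.0041, -0.435)  len=0.0040
  (v18,v23,v19) [+-+] → (-1.02893, -0.0041, -0.435)–(-1.85254, -0.0041, -0.702566)  len=0.8660
  (v19,v23,v24) [+--] → (-1.85254, -0.0041, -0.702566)–(-1.85633, -0.0041, -0.7038)  len=0.0040
  (v19,v24,v15) [+-+] → (-1.85633, -0.0041, -0.7038)–(-2.36633, -0.0041, -0.00179262)  len=0.8677
  (v15,v24,v20) [+--] → (-2.36633, -0.0041, -0.00179262)–(-2.36763, -0.0041, 0)  len=0.0022
  (v25,v0,v26) [-+-] → (2.36763, -0.0041, 0)–(2.36633, -0.0041, 0.00179262)  len=0.0022
  (v26,v0,v1) [-++] → (2.36633, -0.0041, 0.00179262)–(1.85633, -0.0041, 0.7038)  len=0.8677
  (v26,v1,v27) [-+-] → (1.85633, -0.0041, 0.7038)–(1.85254, -0.0041, 0.702566)  len=0.0040
  (v27,v1,v2) [-++] → (1.85254, -0.0041, 0.702566)–(1.02893, -0.0041, 0.435)  len=0.8660
  (v27,v2,v28) [-+-] → (1.02893, -0.0041, 0.435)–(1.02893, -0.0041, 0.431006)  len=0.0040
  (v28,v2,v3) [-++] → (1.02893, -0.0041, 0.431006)–(1.02893, -0.0041, -0.435)  len=0.8660
  (v28,v3,v29) [-+-] → (1.02893, -0.0041, -0.435)–(1.03104, -0.0041, -0.435685)  len=0.0022
  (v29,v3,v4) [-++] → (1.03104, -0.0041, -0.435685)–(1.85633, -0.0041, -0.7038)  len=0.8678
  (v29,v4,v25) [-+-] → (1.85633, -0.0041, -0.7038)–(1.85735, -0.0041, -0.702394)  len=0.0017
  (v25,v4,v0) [-++] → (1.85735, -0.0041, -0.702394)–(2.36763, -0.0041, 0)  len=0.8682

Chained into 2 loop(s):
  loop 1: 10 segments, perimeter = 4.3498
  loop 2: 10 segments, perimeter = 4.3498
Total perimeter = 8.700


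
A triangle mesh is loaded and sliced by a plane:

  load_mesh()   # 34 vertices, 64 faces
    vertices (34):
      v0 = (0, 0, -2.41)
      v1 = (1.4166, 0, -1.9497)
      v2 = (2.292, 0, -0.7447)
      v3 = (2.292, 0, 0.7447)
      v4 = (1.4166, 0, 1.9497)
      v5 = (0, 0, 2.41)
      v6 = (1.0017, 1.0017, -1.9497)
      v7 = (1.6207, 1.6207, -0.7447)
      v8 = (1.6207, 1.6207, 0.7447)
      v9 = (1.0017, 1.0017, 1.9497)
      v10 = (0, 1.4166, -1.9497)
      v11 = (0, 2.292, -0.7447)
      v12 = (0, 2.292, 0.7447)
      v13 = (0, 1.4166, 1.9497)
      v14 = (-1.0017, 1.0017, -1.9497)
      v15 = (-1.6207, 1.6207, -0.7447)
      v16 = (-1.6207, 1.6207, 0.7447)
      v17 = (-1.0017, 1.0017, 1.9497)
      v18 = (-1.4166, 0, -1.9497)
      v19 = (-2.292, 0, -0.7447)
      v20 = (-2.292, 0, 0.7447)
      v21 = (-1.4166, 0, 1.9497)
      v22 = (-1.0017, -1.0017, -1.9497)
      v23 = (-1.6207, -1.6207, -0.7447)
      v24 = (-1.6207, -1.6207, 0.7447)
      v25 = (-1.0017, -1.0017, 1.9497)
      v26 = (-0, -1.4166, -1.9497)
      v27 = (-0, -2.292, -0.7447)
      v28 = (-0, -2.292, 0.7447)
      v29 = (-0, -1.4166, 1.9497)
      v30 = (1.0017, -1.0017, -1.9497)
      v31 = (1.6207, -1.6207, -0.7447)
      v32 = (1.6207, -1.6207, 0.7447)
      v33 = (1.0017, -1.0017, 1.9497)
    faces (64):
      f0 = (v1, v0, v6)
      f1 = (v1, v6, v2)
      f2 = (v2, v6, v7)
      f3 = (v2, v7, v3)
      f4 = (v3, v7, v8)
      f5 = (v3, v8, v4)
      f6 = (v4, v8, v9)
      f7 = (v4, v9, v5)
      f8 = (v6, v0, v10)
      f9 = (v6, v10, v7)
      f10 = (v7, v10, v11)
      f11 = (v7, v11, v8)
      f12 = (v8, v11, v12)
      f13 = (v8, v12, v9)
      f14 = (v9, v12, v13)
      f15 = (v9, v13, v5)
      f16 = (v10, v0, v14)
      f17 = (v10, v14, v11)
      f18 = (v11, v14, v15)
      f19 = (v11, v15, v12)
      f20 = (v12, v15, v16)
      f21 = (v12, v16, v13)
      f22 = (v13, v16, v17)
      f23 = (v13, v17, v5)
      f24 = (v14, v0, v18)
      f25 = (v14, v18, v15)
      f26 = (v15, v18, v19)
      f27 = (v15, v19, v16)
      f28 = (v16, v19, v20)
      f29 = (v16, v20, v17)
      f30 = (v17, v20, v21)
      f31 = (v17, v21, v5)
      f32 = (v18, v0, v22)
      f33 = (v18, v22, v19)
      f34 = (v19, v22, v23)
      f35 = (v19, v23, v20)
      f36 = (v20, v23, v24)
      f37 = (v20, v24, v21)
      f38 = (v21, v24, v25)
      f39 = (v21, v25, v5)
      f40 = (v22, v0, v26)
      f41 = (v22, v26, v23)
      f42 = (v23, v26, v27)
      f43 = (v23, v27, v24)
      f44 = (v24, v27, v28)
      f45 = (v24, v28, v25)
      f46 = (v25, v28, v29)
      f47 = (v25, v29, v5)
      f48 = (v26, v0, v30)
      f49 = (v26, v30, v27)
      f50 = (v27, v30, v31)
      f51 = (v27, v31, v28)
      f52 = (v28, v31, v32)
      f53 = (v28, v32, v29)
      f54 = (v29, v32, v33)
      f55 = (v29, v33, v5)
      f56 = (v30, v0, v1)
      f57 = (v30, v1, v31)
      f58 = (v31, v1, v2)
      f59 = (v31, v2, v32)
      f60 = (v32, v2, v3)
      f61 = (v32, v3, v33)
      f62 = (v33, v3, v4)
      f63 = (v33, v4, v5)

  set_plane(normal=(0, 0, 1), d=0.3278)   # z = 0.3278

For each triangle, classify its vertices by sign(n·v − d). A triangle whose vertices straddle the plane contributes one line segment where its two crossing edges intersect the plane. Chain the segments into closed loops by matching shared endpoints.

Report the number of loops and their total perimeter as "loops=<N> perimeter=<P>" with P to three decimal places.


loops=1 perimeter=14.034

Straddling triangles (16 of 64):
  (v2,v7,v3) [--+] → (2.1041, 0.453652, 0.3278)–(2.292, 0, 0.3278)  len=0.4910
  (v3,v7,v8) [+-+] → (2.1041, 0.453652, 0.3278)–(1.6207, 1.6207, 0.3278)  len=1.2632
  (v7,v11,v8) [--+] → (1.16705, 1.8086, 0.3278)–(1.6207, 1.6207, 0.3278)  len=0.4910
  (v8,v11,v12) [+-+] → (1.16705, 1.8086, 0.3278)–(0, 2.292, 0.3278)  len=1.2632
  (v11,v15,v12) [--+] → (-0.453652, 2.1041, 0.3278)–(0, 2.292, 0.3278)  len=0.4910
  (v12,v15,v16) [+-+] → (-0.453652, 2.1041, 0.3278)–(-1.6207, 1.6207, 0.3278)  len=1.2632
  (v15,v19,v16) [--+] → (-1.8086, 1.16705, 0.3278)–(-1.6207, 1.6207, 0.3278)  len=0.4910
  (v16,v19,v20) [+-+] → (-1.8086, 1.16705, 0.3278)–(-2.292, 0, 0.3278)  len=1.2632
  (v19,v23,v20) [--+] → (-2.1041, -0.453652, 0.3278)–(-2.292, 0, 0.3278)  len=0.4910
  (v20,v23,v24) [+-+] → (-2.1041, -0.453652, 0.3278)–(-1.6207, -1.6207, 0.3278)  len=1.2632
  (v23,v27,v24) [--+] → (-1.16705, -1.8086, 0.3278)–(-1.6207, -1.6207, 0.3278)  len=0.4910
  (v24,v27,v28) [+-+] → (-1.16705, -1.8086, 0.3278)–(0, -2.292, 0.3278)  len=1.2632
  (v27,v31,v28) [--+] → (0.453652, -2.1041, 0.3278)–(0, -2.292, 0.3278)  len=0.4910
  (v28,v31,v32) [+-+] → (0.453652, -2.1041, 0.3278)–(1.6207, -1.6207, 0.3278)  len=1.2632
  (v31,v2,v32) [--+] → (1.8086, -1.16705, 0.3278)–(1.6207, -1.6207, 0.3278)  len=0.4910
  (v32,v2,v3) [+-+] → (1.8086, -1.16705, 0.3278)–(2.292, 0, 0.3278)  len=1.2632

Chained into 1 loop(s):
  loop 1: 16 segments, perimeter = 14.0338
Total perimeter = 14.034
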